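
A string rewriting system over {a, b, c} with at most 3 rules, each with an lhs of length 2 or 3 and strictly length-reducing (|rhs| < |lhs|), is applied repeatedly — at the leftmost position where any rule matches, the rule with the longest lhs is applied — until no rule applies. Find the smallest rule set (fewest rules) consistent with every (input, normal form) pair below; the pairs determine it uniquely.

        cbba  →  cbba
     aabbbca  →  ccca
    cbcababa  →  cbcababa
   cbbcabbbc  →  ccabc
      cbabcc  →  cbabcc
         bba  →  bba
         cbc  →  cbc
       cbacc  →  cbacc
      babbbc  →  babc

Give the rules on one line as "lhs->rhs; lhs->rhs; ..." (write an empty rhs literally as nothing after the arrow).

aab->cc; bbc->c

  | cbba
  | aabbbca => ccbbca => ccca
  | cbcababa
  | cbbcabbbc => ccabbbc => ccabc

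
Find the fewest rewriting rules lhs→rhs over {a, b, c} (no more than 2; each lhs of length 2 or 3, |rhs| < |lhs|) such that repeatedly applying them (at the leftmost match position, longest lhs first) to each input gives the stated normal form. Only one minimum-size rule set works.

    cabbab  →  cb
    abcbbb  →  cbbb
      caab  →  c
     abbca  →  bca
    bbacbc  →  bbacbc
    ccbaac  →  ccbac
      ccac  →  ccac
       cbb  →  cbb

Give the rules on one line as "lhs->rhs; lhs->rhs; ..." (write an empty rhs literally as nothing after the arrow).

  | cabbab => cbab => cb
  | abcbbb => cbbb
  | caab => cab => c
  | abbca => bca

aa->a; ab->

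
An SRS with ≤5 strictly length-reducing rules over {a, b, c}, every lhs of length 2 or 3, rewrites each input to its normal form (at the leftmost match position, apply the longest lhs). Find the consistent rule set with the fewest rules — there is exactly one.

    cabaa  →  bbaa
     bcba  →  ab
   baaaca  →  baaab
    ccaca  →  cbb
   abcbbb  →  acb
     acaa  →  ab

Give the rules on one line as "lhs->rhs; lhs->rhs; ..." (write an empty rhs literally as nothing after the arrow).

aba->ab; abb->c; bcb->ab; ca->b

  | cabaa => bbaa
  | bcba => aba => ab
  | baaaca => baaab
  | ccaca => cbca => cbb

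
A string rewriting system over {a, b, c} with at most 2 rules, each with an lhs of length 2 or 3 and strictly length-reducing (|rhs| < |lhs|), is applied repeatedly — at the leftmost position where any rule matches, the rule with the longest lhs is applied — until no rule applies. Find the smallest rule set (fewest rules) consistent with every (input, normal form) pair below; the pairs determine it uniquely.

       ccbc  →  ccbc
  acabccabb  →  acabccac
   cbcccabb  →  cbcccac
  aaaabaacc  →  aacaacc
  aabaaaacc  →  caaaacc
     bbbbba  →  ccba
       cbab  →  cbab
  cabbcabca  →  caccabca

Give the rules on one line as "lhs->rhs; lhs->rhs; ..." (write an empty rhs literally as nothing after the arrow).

aab->c; bb->c

  | ccbc
  | acabccabb => acabccac
  | cbcccabb => cbcccac
  | aaaabaacc => aacaacc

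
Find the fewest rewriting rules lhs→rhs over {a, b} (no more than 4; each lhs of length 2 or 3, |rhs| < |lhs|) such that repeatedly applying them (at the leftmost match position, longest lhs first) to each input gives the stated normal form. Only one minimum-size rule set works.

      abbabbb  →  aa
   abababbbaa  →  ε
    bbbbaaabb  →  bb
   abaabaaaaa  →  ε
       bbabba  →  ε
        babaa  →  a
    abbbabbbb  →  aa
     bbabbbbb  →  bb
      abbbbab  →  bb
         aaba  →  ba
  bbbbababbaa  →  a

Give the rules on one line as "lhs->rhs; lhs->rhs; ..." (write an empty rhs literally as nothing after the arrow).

  | abbabbb => bbabbb => bbb => aa
  | abababbbaa => bababbbaa => bbabbbaa => bbbaa => aaaa => bba => ε
  | bbbbaaabb => aabaaabb => abaaabb => baaabb => bbbbb => aabb => abb => bb
  | abaabaaaaa => baabaaaaa => babaaaaa => bbaaaaa => aaaa => bba => ε

aaa->bb; ab->b; bba->; bbb->aa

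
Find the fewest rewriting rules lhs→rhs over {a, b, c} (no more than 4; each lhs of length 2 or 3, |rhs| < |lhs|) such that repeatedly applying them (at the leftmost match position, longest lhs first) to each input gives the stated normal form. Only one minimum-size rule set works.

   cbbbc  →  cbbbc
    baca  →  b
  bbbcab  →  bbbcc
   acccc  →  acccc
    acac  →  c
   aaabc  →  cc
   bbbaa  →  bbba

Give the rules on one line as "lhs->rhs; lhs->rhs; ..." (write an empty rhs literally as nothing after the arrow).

aa->a; ab->c; aca->

  | cbbbc
  | baca => b
  | bbbcab => bbbcc
  | acccc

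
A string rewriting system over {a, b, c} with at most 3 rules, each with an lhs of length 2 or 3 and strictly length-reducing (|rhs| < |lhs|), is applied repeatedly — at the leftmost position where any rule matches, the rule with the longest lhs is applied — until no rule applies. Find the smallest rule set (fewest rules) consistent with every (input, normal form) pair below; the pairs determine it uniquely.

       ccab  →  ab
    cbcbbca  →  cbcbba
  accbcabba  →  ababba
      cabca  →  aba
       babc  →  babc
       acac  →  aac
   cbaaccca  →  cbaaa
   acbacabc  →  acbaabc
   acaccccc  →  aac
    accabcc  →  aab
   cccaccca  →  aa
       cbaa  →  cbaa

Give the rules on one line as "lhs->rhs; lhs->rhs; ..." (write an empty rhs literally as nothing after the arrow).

  | ccab => ab
  | cbcbbca => cbcbba
  | accbcabba => abcabba => ababba
  | cabca => abca => aba

ca->a; cc->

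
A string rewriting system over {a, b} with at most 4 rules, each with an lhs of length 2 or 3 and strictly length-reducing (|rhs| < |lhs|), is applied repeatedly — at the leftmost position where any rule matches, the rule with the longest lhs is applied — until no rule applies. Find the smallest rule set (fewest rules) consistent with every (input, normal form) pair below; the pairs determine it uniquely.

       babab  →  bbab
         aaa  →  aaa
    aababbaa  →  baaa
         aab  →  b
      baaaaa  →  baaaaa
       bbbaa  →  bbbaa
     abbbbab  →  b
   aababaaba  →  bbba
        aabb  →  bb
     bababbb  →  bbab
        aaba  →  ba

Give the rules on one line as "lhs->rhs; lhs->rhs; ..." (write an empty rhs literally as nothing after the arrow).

  | babab => bbab
  | aaa
  | aababbaa => babbaa => baaa
  | aab => b

aab->b; aba->ba; abb->a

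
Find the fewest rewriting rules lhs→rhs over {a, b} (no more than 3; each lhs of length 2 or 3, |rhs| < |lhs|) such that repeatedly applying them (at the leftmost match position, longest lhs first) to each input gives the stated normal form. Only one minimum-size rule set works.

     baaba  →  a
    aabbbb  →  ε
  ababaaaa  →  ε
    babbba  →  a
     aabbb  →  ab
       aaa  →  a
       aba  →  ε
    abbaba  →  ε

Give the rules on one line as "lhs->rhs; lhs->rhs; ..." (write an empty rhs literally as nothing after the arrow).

aa->; ba->a; bb->a

  | baaba => aaba => ba => a
  | aabbbb => bbbb => abb => aa => ε
  | ababaaaa => aabaaaa => baaaa => aaaa => aa => ε
  | babbba => abbba => aaba => ba => a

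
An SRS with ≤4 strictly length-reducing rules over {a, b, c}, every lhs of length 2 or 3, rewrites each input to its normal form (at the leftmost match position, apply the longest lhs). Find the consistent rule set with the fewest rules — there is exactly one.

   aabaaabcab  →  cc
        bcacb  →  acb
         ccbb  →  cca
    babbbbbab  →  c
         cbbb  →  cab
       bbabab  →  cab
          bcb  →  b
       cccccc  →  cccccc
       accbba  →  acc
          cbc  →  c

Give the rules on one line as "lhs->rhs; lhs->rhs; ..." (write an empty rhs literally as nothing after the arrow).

  | aabaaabcab => caaabcab => cabcab => caab => cc
  | bcacb => acb
  | ccbb => cca
  | babbbbbab => baabbbab => bcbbab => bbab => aab => c

aa->; aab->c; bb->a; bc->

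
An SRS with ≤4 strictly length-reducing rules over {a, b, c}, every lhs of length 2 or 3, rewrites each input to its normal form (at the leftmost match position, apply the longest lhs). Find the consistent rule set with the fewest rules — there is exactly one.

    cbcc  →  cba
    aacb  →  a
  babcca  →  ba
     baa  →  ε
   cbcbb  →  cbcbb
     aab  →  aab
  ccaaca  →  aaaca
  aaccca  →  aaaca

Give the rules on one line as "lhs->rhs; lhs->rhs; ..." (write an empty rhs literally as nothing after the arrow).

  | cbcc => cba
  | aacb => a
  | babcca => babaa => ba
  | baa => ε

acb->; baa->; cc->a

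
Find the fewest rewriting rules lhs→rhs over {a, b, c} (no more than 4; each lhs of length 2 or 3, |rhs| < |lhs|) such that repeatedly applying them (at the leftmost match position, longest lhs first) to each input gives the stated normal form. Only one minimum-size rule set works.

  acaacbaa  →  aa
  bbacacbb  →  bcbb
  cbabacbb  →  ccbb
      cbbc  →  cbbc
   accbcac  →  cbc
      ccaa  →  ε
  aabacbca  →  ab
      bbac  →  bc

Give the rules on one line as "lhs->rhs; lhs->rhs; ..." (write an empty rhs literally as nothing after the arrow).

  | acaacbaa => aacbaa => abaa => aa
  | bbacacbb => bcacbb => bcbb
  | cbabacbb => cbacbb => ccbb
  | cbbc

ac->; ba->; ca->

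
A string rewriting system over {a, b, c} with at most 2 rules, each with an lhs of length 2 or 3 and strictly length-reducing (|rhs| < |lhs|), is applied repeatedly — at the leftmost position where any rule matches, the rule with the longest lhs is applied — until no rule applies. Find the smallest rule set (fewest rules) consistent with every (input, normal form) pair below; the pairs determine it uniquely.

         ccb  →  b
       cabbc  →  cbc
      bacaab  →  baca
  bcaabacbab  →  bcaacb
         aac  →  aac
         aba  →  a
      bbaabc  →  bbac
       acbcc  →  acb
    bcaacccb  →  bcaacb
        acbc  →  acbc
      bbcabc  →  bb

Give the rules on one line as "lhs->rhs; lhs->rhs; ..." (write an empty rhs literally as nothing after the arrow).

  | ccb => b
  | cabbc => cbc
  | bacaab => baca
  | bcaabacbab => bcaacbab => bcaacb

ab->; cc->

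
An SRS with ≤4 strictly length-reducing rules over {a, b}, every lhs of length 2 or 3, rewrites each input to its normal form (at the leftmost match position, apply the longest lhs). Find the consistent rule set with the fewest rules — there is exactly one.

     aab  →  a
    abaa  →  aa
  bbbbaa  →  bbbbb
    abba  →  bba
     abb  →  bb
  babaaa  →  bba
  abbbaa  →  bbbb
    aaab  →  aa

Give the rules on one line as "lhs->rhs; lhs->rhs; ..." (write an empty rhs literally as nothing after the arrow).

  | aab => a
  | abaa => aa
  | bbbbaa => bbbbb
  | abba => bba

ab->; abb->bb; baa->bb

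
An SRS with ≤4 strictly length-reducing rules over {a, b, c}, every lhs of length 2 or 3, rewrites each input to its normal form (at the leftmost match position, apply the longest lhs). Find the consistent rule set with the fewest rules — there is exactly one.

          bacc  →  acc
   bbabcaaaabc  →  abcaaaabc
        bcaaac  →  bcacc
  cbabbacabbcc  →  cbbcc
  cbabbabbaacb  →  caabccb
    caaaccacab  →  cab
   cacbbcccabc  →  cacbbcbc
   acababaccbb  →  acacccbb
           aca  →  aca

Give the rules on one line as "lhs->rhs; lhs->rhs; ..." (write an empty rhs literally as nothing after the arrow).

aac->cc; ba->a; baa->c; cca->

  | bacc => acc
  | bbabcaaaabc => babcaaaabc => abcaaaabc
  | bcaaac => bcacc
  | cbabbacabbcc => cabbacabbcc => cabacabbcc => caacabbcc => cccabbcc => cbbcc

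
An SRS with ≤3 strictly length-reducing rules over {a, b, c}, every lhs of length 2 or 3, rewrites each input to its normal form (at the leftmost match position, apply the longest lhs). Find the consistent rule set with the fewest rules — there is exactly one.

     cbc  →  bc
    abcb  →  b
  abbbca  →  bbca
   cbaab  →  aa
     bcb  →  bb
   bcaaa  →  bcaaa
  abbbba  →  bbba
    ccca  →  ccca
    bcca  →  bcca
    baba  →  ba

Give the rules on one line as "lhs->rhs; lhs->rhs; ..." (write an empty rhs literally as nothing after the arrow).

ab->; cb->b; cba->aa

  | cbc => bc
  | abcb => cb => b
  | abbbca => bbca
  | cbaab => aaab => aa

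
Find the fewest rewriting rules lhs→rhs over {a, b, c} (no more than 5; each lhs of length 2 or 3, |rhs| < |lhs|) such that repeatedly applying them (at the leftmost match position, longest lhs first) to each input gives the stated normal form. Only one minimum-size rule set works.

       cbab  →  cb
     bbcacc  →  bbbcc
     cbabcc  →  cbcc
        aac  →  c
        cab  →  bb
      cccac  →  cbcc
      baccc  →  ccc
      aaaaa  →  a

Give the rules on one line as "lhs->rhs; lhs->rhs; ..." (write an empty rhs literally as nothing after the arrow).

  | cbab => cb
  | bbcacc => bbbcc
  | cbabcc => cbcc
  | aac => c

aa->; ba->; ca->b; cca->bc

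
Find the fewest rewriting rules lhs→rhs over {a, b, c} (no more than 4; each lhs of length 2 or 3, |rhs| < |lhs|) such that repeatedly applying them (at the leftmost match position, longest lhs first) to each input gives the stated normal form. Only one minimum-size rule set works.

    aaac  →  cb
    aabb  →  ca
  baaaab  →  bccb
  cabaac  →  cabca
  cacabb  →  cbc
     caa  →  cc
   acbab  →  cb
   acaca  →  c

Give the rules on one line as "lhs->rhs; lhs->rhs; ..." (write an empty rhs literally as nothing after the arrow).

  | aaac => cac => cb
  | aabb => cbb => ca
  | baaaab => bcaab => bccb
  | cabaac => cabca

aa->c; aac->ca; ac->b; bb->a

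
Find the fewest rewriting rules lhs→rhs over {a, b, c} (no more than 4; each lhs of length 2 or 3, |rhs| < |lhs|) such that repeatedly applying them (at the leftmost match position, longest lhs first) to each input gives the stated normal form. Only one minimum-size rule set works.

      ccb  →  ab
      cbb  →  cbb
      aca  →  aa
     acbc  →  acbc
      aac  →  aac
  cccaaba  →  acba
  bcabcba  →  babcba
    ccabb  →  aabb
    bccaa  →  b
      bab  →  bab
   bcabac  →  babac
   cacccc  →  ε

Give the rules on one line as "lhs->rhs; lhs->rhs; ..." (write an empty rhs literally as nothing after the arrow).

aaa->; ca->a; caa->c; cc->a

  | ccb => ab
  | cbb
  | aca => aa
  | acbc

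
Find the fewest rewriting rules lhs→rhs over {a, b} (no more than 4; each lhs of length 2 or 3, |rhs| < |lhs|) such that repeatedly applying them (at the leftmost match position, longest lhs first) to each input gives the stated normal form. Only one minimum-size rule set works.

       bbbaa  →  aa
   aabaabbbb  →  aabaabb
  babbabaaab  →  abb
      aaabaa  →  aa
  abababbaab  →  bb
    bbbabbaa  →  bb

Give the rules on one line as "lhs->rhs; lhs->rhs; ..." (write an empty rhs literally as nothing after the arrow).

  | bbbaa => bbaa => aa
  | aabaabbbb => aabaabbb => aabaabb
  | babbabaaab => bbabaaab => abaaab => abbbb => abbb => abb
  | aaabaa => bbbaa => bbaa => aa

aaa->bb; bab->b; bba->a; bbb->bb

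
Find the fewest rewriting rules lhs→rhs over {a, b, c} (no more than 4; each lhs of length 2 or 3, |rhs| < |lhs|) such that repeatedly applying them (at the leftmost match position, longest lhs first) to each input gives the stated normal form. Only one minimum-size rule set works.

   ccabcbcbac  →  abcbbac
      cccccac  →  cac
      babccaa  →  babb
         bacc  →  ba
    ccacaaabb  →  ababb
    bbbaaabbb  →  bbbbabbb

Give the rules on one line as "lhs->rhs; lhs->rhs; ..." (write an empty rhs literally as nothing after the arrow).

  | ccabcbcbac => abcbcbac => abcbbac
  | cccccac => cccac => cac
  | babccaa => babaa => babb
  | bacc => ba

aa->b; cba->ba; cc->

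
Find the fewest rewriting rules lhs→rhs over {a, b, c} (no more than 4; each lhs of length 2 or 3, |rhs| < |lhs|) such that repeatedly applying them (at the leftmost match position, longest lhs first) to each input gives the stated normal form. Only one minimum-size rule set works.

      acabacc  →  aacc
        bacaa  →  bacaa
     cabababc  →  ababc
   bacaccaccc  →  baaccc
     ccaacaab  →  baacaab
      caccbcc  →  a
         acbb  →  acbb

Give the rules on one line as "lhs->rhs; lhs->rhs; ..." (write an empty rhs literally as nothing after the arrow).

  | acabacc => aacc
  | bacaa
  | cabababc => ababc
  | bacaccaccc => bacabaccc => baaccc

bcc->a; cab->; cca->ba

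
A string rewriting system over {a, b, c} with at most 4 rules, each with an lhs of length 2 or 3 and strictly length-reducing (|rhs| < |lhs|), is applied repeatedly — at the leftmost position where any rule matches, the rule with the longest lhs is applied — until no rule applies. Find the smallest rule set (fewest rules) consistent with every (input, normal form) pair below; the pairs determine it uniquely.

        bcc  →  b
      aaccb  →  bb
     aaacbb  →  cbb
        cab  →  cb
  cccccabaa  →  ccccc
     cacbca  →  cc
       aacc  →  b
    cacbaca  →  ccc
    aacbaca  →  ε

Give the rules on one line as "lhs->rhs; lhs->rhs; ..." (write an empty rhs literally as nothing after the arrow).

  | bcc => bc => b
  | aaccb => bccb => bcb => bb
  | aaacbb => bacbb => cbb
  | cab => cb

aa->b; ba->; bc->b; ca->c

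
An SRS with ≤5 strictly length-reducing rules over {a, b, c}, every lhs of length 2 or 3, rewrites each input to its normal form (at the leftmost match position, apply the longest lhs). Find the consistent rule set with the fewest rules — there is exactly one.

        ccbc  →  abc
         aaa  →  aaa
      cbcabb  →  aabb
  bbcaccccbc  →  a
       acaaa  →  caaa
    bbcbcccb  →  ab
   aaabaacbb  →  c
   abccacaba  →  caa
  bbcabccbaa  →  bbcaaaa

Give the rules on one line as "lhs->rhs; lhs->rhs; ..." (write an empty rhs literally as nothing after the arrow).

  | ccbc => abc
  | aaa
  | cbcabb => ccabb => aabb
  | bbcaccccbc => bbcccccbc => bbacccbc => bacccbc => acccbc => cccbc => acbc => cbc => cc => a

ac->c; ba->a; cb->c; cc->a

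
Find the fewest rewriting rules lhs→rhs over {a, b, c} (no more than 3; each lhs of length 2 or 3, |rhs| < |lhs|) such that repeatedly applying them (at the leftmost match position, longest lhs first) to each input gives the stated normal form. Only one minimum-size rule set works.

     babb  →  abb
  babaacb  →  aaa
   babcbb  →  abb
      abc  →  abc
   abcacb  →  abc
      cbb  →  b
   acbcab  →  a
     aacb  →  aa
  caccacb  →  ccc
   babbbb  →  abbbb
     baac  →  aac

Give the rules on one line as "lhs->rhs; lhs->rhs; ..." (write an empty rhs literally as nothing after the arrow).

ba->a; ca->c; cb->

  | babb => abb
  | babaacb => abaacb => aaacb => aaa
  | babcbb => abcbb => abb
  | abc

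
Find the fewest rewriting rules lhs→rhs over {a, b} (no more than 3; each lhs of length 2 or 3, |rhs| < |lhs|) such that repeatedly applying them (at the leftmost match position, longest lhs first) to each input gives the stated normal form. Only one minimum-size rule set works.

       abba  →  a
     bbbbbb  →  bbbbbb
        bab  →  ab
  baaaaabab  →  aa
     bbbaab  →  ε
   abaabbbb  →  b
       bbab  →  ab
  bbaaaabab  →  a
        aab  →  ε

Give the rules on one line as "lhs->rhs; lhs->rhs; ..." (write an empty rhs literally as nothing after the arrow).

  | abba => a
  | bbbbbb
  | bab => ab
  | baaaaabab => aaaaabab => aaaab => aa

aab->; abb->; ba->a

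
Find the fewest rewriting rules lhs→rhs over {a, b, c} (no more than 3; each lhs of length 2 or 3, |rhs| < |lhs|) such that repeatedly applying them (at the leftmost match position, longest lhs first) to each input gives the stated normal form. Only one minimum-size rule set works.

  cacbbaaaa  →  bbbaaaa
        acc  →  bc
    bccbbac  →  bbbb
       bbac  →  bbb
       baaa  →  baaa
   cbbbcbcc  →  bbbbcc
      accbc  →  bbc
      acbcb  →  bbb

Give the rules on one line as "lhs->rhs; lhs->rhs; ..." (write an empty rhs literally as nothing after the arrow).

ac->b; cb->b

  | cacbbaaaa => cbbbaaaa => bbbaaaa
  | acc => bc
  | bccbbac => bcbbac => bbbac => bbbb
  | bbac => bbb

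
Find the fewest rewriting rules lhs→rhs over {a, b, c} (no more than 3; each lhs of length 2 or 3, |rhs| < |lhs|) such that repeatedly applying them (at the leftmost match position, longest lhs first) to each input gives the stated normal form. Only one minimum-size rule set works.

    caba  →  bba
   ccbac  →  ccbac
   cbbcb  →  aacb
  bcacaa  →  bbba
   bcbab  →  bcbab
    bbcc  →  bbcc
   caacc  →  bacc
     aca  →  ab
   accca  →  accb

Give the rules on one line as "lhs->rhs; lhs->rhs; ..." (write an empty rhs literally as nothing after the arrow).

  | caba => bba
  | ccbac
  | cbbcb => aacb
  | bcacaa => bbcaa => bbba

ca->b; cbb->aa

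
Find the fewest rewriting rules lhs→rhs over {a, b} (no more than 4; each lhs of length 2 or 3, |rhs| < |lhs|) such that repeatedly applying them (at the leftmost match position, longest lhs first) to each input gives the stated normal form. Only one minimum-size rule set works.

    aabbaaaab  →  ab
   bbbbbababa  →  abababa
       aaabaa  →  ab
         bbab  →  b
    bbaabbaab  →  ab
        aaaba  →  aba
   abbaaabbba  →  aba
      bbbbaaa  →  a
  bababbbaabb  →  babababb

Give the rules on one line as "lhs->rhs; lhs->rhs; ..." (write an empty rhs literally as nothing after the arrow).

  | aabbaaaab => abbaaaab => aaaab => aab => ab
  | bbbbbababa => abbbababa => aabababa => abababa
  | aaabaa => abaa => ab
  | bbab => b

aa->; aab->ab; bba->; bbb->ab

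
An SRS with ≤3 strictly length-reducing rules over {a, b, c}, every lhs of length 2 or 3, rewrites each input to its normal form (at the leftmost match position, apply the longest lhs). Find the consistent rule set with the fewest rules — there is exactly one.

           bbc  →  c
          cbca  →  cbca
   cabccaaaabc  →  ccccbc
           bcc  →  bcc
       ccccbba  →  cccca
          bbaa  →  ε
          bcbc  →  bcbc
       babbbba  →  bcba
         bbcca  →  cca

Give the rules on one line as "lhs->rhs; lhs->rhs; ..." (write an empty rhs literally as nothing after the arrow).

aa->; ab->c; bb->

  | bbc => c
  | cbca
  | cabccaaaabc => ccccaaaabc => ccccaabc => ccccbc
  | bcc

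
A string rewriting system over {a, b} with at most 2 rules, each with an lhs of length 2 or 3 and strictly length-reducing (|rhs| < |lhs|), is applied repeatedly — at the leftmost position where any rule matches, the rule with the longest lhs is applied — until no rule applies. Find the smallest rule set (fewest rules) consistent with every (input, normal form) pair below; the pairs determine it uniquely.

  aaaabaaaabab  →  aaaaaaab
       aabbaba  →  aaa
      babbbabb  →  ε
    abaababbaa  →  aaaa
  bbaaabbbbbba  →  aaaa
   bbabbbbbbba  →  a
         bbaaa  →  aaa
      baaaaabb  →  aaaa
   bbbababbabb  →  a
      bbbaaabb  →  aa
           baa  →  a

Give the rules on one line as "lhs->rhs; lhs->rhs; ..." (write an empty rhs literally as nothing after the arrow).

  | aaaabaaaabab => aaaaaaabab => aaaaaaab
  | aabbaba => aaaba => aaa
  | babbbabb => bbbabb => babb => bb => ε
  | abaababbaa => aababbaa => aabbaa => aaaa

ba->; bb->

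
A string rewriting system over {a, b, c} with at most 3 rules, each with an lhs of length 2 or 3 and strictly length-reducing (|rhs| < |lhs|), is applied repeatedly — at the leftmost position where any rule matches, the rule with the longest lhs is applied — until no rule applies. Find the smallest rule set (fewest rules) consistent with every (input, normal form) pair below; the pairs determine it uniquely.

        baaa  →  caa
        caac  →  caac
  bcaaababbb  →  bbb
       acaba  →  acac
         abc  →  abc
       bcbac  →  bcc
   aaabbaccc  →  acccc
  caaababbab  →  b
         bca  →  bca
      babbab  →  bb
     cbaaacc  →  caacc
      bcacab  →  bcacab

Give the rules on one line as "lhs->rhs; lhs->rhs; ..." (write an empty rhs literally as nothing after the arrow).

  | baaa => caa
  | caac
  | bcaaababbb => bcaabbb => bcbb => bbb
  | acaba => acac

aab->; ba->c; cb->b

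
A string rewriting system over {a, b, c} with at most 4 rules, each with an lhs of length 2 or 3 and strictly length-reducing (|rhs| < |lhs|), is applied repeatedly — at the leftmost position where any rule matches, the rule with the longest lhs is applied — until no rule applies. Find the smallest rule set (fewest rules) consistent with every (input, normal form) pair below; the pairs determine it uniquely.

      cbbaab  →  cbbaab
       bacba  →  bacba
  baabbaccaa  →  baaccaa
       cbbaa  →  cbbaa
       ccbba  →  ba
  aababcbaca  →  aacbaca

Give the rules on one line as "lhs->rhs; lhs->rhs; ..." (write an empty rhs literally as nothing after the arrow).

abb->; bab->; ccb->

  | cbbaab
  | bacba
  | baabbaccaa => baaccaa
  | cbbaa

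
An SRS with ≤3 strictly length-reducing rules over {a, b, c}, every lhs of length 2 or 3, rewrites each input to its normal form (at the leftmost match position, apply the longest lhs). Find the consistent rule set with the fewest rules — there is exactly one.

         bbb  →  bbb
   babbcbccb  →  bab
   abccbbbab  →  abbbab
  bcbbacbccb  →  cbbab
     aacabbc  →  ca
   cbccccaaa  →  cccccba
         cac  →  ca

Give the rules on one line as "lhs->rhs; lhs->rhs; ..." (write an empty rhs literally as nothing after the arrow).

aa->b; ac->a; bc->c

  | bbb
  | babbcbccb => babcbccb => bacbccb => babccb => baccb => bacb => bab
  | abccbbbab => accbbbab => acbbbab => abbbab
  | bcbbacbccb => cbbacbccb => cbbabccb => cbbaccb => cbbacb => cbbab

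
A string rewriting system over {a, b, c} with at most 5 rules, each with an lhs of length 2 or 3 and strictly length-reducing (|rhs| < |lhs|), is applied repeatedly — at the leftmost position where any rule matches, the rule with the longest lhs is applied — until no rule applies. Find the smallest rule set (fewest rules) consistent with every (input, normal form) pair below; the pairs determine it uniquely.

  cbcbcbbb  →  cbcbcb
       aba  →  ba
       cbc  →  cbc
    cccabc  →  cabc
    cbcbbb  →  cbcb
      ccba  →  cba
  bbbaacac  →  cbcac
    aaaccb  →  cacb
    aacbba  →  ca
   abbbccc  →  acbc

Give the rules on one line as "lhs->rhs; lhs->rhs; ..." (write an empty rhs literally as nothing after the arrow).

aa->c; aba->ba; bb->c; cc->c

  | cbcbcbbb => cbcbccb => cbcbcb
  | aba => ba
  | cbc
  | cccabc => ccabc => cabc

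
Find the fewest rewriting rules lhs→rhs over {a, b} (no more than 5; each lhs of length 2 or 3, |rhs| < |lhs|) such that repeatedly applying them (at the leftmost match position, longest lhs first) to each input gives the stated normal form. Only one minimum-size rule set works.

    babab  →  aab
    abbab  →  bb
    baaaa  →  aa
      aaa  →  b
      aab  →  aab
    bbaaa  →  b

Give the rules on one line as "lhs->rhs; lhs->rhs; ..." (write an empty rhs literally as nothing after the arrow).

  | babab => bbab => aab
  | abbab => aaab => bb
  | baaaa => aa
  | aaa => b

aaa->b; ba->b; baa->; bba->aa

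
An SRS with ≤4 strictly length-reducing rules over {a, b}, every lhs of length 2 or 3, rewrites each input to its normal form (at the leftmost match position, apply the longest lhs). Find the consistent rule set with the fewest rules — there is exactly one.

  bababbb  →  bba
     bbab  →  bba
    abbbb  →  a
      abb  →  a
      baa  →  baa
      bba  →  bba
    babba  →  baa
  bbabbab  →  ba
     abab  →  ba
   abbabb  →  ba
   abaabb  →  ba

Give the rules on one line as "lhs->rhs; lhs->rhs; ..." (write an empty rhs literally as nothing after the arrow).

aab->ba; ab->a; bbb->b

  | bababbb => baabbb => bbabb => bbab => bba
  | bbab => bba
  | abbbb => abbb => abb => ab => a
  | abb => ab => a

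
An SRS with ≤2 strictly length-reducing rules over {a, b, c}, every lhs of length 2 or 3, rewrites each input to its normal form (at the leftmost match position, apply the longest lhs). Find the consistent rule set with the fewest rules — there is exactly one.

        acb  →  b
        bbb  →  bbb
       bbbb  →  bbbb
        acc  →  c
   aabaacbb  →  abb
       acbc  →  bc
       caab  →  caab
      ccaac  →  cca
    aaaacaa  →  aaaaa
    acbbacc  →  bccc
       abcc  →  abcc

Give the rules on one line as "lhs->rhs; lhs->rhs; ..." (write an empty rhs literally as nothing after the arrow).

  | acb => b
  | bbb
  | bbbb
  | acc => c

ac->; ba->c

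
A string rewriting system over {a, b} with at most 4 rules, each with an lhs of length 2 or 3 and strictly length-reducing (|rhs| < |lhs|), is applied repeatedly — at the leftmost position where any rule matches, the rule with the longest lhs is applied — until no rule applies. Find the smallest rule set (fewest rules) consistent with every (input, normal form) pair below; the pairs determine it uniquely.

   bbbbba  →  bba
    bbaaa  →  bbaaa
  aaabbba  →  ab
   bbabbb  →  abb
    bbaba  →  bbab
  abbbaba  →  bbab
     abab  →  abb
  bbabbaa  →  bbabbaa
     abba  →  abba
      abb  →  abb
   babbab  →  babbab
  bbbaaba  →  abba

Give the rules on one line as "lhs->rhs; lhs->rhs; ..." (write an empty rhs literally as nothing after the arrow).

aab->bb; aba->ab; bbb->ab

  | bbbbba => abbba => aaba => bba
  | bbaaa
  | aaabbba => abbbba => aabba => bbba => aba => ab
  | bbabbb => bbaab => bbbb => abb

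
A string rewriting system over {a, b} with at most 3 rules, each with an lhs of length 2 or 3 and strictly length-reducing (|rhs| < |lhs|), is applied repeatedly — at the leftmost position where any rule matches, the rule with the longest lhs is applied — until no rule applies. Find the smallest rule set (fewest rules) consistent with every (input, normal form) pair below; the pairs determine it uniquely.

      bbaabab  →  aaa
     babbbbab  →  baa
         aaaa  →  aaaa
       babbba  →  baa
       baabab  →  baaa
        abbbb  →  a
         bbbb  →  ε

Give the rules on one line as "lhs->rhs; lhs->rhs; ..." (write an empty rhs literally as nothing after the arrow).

ab->a; bb->

  | bbaabab => aabab => aaab => aaa
  | babbbbab => babbbab => babbab => babab => baab => baa
  | aaaa
  | babbba => babba => baba => baa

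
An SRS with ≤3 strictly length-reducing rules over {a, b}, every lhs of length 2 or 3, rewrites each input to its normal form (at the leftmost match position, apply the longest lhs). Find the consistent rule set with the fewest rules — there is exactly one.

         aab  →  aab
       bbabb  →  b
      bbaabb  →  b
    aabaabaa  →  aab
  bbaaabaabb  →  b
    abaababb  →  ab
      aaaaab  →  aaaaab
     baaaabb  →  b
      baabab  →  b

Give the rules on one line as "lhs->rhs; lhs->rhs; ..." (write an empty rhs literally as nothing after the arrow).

  | aab
  | bbabb => babb => bbb => bb => b
  | bbaabb => baabb => babb => bbb => bb => b
  | aabaabaa => aababaa => aabbaa => aabaa => aaba => aab

ba->b; bb->b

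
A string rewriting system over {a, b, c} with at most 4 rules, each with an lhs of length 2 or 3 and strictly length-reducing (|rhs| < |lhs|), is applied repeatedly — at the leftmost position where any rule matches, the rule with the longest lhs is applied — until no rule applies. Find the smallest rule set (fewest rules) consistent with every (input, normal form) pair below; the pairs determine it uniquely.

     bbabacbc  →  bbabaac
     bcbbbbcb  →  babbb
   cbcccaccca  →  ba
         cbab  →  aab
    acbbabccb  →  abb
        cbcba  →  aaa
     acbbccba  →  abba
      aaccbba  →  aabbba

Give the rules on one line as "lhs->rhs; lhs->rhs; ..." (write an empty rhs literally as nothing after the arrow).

  | bbabacbc => bbabaac
  | bcbbbbcb => babbbcb => babbb
  | cbcccaccca => acccaccca => abcaccca => caccca => cabca => cca => ba
  | cbab => aab

abc->c; bbc->b; cb->a; cc->b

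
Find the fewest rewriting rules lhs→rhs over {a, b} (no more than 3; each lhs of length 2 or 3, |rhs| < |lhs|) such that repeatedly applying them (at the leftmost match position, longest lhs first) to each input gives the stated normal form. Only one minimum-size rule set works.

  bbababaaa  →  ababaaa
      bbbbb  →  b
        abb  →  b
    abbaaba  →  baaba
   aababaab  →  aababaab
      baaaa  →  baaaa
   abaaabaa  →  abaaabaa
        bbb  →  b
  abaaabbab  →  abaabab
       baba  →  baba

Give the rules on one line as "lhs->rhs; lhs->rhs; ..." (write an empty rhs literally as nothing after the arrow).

  | bbababaaa => ababaaa
  | bbbbb => bbb => b
  | abb => b
  | abbaaba => baaba

abb->b; bb->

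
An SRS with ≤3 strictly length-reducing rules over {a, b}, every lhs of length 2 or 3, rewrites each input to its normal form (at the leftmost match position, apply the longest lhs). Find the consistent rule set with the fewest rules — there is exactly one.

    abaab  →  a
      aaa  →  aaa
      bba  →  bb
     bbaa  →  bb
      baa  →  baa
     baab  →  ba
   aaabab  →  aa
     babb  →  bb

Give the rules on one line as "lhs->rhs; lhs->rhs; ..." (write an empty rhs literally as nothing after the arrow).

  | abaab => aab => a
  | aaa
  | bba => bb
  | bbaa => bba => bb

ab->; bba->bb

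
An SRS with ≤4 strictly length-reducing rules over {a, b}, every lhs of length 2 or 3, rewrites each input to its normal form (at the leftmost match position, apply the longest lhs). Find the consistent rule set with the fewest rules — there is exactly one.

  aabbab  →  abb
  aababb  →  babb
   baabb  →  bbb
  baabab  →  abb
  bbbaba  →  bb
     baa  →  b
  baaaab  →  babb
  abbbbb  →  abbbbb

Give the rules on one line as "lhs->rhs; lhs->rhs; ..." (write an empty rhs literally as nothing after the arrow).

aa->; aaa->bb; bba->ab

  | aabbab => bbab => abb
  | aababb => babb
  | baabb => bbb
  | baabab => bbab => abb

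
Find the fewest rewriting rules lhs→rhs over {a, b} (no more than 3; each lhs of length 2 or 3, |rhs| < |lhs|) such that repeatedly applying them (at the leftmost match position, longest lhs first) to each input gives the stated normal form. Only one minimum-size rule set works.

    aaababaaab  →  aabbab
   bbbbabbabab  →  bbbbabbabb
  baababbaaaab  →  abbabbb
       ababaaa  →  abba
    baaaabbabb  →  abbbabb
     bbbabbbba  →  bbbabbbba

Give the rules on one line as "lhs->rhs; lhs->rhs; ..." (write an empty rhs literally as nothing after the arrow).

  | aaababaaab => aababaaab => aabbaaab => aababab => aabbab
  | bbbbabbabab => bbbbabbabb
  | baababbaaaab => abbabbaaaab => abbababaab => abbabbaab => abbababb => abbabbb
  | ababaaa => abbaaa => ababa => abba

aaa->aa; aba->ab; baa->ab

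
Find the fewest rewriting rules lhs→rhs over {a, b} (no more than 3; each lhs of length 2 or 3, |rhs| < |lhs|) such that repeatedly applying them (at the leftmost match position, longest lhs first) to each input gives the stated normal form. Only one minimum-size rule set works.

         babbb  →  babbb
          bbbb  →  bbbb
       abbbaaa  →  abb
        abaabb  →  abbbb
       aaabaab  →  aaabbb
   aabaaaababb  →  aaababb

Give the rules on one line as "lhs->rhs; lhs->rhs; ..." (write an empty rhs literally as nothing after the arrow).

baa->bb; bba->

  | babbb
  | bbbb
  | abbbaaa => abaa => abb
  | abaabb => abbbb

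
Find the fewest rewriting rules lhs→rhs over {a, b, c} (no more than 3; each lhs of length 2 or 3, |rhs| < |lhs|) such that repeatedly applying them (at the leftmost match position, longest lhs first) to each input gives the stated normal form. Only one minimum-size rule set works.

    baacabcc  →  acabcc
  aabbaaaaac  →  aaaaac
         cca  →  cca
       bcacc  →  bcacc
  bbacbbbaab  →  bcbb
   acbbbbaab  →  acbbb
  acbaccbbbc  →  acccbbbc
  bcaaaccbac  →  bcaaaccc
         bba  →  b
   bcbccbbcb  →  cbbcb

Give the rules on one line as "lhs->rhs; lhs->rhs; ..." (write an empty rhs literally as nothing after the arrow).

  | baacabcc => acabcc
  | aabbaaaaac => aabaaaac => aaaaac
  | cca
  | bcacc

ba->; cbc->a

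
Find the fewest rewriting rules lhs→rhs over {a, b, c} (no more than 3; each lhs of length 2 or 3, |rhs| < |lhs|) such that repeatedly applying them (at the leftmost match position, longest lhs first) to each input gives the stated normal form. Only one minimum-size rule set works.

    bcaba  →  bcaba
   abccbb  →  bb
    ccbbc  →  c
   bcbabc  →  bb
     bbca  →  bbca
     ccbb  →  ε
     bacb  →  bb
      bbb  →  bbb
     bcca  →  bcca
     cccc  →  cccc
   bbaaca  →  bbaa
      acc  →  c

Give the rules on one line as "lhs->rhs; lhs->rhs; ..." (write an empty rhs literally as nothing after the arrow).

  | bcaba
  | abccbb => bcbb => bb
  | ccbbc => cbc => c
  | bcbabc => babc => bb

abc->b; ac->; cb->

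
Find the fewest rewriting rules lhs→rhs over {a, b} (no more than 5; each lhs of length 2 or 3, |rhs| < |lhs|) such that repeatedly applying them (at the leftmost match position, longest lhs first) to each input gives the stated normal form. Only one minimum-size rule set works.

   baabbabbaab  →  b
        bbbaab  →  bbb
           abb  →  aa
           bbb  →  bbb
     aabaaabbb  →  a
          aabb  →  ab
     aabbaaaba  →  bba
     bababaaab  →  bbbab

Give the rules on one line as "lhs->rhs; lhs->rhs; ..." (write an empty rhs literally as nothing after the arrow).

aab->a; aba->bb; abb->aa; baa->

  | baabbabbaab => bbabbaab => bbaaaab => baab => b
  | bbbaab => bbb
  | abb => aa
  | bbb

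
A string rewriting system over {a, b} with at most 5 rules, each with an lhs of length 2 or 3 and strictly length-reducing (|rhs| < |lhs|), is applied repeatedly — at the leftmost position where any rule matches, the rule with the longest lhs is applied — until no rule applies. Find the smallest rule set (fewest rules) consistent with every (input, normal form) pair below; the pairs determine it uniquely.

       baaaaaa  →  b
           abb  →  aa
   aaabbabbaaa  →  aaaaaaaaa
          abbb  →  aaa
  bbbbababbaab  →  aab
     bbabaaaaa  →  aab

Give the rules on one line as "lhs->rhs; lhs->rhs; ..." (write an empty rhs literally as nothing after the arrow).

ba->b; bab->ba; bb->a; bbb->aa

  | baaaaaa => baaaaa => baaaa => baaa => baa => ba => b
  | abb => aa
  | aaabbabbaaa => aaaaabbaaa => aaaaaaaaa
  | abbb => aaa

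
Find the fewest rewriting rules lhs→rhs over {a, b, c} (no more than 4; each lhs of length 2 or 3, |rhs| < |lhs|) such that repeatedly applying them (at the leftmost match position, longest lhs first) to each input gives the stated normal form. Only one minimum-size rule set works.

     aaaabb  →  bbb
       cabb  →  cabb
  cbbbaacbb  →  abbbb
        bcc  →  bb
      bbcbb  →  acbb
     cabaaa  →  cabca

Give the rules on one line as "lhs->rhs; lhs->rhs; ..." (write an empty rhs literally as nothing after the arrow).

  | aaaabb => caabb => ccbb => bbb
  | cabb
  | cbbbaacbb => cbbbccbb => cbaccbb => abccbb => abbbb
  | bcc => bb

aa->c; bbc->ac; cba->ab; cc->b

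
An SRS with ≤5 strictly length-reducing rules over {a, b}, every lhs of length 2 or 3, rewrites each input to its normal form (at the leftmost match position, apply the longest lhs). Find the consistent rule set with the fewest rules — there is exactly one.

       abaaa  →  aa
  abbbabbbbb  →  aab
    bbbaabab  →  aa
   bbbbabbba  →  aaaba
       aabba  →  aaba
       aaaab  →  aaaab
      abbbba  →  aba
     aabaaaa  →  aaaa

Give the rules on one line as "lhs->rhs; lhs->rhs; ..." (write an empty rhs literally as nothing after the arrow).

  | abaaa => aa
  | abbbabbbbb => abbabbbbb => ababbbbb => aabbbb => aabbb => aabb => aab
  | bbbaabab => baaabab => abab => aa
  | bbbbabbba => bbaabbba => aaabbba => aaabba => aaaba

abb->ab; baa->; bab->a; bba->aa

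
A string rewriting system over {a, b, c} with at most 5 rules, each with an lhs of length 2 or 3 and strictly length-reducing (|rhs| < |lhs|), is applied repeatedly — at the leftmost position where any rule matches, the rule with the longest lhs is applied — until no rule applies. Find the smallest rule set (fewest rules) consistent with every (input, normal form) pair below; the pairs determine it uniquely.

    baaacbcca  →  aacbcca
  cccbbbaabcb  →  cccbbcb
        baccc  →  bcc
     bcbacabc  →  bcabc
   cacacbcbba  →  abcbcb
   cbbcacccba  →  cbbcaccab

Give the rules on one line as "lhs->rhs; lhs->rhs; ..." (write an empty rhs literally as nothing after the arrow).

  | baaacbcca => aacbcca
  | cccbbbaabcb => cccbbabcb => cccbbcb
  | baccc => bcc
  | bcbacabc => babcabc => bcabc

aca->ba; ba->; bac->b; cba->ab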